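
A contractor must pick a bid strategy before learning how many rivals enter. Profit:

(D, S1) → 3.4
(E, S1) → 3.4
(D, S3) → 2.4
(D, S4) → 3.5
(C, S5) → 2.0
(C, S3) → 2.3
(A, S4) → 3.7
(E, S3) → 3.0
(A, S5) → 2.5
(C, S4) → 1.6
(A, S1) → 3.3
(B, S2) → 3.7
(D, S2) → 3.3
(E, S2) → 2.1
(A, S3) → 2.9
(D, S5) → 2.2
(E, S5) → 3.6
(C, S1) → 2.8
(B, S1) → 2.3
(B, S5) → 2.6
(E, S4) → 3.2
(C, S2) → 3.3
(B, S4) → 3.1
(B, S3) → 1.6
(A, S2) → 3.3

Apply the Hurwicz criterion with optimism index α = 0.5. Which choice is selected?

A

A: 0.5·3.7 + 0.5·2.5 = 3.1
B: 0.5·3.7 + 0.5·1.6 = 2.65
C: 0.5·3.3 + 0.5·1.6 = 2.45
D: 0.5·3.5 + 0.5·2.2 = 2.85
E: 0.5·3.6 + 0.5·2.1 = 2.85
Highest Hurwicz score = 3.1 → A.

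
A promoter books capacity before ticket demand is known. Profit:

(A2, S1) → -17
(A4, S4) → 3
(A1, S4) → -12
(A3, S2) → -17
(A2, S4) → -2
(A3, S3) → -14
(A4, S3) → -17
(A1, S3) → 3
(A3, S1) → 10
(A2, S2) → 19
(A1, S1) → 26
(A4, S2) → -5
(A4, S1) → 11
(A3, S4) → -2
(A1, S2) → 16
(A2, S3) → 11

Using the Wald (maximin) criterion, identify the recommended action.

Row minima: A1=-12, A2=-17, A3=-17, A4=-17
Best worst-case = -12 → A1.

A1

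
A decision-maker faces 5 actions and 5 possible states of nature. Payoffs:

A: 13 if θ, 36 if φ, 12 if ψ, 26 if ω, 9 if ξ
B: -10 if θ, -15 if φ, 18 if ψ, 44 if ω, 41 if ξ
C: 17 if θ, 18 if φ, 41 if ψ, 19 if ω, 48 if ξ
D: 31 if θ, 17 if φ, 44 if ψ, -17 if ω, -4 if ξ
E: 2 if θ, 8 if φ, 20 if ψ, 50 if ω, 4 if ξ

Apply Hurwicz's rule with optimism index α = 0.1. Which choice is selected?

C

A: 0.1·36 + 0.9·9 = 11.7
B: 0.1·44 + 0.9·(-15) = -9.1
C: 0.1·48 + 0.9·17 = 20.1
D: 0.1·44 + 0.9·(-17) = -10.9
E: 0.1·50 + 0.9·2 = 6.8
Highest Hurwicz score = 20.1 → C.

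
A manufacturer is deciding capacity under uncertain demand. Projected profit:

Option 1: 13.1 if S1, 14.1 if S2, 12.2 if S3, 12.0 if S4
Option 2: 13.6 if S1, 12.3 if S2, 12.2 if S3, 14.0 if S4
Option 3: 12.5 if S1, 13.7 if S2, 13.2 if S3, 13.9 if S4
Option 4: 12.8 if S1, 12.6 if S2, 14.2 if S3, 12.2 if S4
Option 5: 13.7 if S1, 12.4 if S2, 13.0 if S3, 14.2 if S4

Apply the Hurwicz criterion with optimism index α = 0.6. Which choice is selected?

Option 1: 0.6·14.1 + 0.4·12.0 = 13.26
Option 2: 0.6·14.0 + 0.4·12.2 = 13.28
Option 3: 0.6·13.9 + 0.4·12.5 = 13.34
Option 4: 0.6·14.2 + 0.4·12.2 = 13.4
Option 5: 0.6·14.2 + 0.4·12.4 = 13.48
Highest Hurwicz score = 13.48 → Option 5.

Option 5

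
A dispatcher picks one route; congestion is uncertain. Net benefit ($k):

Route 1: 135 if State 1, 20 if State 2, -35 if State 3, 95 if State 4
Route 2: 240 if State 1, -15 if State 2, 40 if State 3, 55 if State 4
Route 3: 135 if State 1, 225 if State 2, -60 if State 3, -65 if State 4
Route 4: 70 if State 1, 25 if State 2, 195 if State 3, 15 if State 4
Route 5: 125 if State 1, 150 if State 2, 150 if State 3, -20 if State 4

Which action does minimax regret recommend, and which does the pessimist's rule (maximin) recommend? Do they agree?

Column bests: State 1=240, State 2=225, State 3=195, State 4=95.
Route 1 regrets: 105, 205, 230, 0 → max 230
Route 2 regrets: 0, 240, 155, 40 → max 240
Route 3 regrets: 105, 0, 255, 160 → max 255
Route 4 regrets: 170, 200, 0, 80 → max 200
Route 5 regrets: 115, 75, 45, 115 → max 115
Smallest max regret = 115 → Route 5.
Row minima: Route 1=-35, Route 2=-15, Route 3=-65, Route 4=15, Route 5=-20
Best worst-case = 15 → Route 4.

minimax regret → Route 5; maximin → Route 4 (disagree)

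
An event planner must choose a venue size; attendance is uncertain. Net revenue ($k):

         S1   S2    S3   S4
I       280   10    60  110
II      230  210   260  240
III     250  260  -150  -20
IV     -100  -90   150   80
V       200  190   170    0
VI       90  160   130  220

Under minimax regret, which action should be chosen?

II

Column bests: S1=280, S2=260, S3=260, S4=240.
I regrets: 0, 250, 200, 130 → max 250
II regrets: 50, 50, 0, 0 → max 50
III regrets: 30, 0, 410, 260 → max 410
IV regrets: 380, 350, 110, 160 → max 380
V regrets: 80, 70, 90, 240 → max 240
VI regrets: 190, 100, 130, 20 → max 190
Smallest max regret = 50 → II.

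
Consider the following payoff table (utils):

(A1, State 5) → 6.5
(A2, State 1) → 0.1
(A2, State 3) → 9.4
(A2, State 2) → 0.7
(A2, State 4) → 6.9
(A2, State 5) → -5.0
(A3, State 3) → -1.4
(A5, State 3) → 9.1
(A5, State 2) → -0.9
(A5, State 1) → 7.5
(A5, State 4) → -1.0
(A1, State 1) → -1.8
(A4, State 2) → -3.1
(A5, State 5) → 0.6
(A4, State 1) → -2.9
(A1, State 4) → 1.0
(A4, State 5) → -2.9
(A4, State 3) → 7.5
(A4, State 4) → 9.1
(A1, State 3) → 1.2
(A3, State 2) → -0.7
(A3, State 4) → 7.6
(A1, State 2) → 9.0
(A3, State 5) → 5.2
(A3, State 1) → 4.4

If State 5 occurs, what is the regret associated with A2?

11.5

Best payoff under State 5 is 6.5.
Regret = 6.5 − (-5.0) = 11.5.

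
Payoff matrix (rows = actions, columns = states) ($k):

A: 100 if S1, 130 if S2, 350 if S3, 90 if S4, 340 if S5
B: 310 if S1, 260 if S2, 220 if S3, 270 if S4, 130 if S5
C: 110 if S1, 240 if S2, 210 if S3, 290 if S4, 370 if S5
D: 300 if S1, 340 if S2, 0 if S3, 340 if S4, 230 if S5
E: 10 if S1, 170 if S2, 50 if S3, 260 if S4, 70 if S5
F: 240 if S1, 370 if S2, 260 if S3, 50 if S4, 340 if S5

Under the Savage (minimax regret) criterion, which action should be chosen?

Column bests: S1=310, S2=370, S3=350, S4=340, S5=370.
A regrets: 210, 240, 0, 250, 30 → max 250
B regrets: 0, 110, 130, 70, 240 → max 240
C regrets: 200, 130, 140, 50, 0 → max 200
D regrets: 10, 30, 350, 0, 140 → max 350
E regrets: 300, 200, 300, 80, 300 → max 300
F regrets: 70, 0, 90, 290, 30 → max 290
Smallest max regret = 200 → C.

C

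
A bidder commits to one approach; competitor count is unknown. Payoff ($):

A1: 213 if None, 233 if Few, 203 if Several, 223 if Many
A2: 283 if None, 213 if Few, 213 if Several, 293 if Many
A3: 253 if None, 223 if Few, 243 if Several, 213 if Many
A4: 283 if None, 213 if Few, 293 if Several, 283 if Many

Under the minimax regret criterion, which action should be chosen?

A4

Column bests: None=283, Few=233, Several=293, Many=293.
A1 regrets: 70, 0, 90, 70 → max 90
A2 regrets: 0, 20, 80, 0 → max 80
A3 regrets: 30, 10, 50, 80 → max 80
A4 regrets: 0, 20, 0, 10 → max 20
Smallest max regret = 20 → A4.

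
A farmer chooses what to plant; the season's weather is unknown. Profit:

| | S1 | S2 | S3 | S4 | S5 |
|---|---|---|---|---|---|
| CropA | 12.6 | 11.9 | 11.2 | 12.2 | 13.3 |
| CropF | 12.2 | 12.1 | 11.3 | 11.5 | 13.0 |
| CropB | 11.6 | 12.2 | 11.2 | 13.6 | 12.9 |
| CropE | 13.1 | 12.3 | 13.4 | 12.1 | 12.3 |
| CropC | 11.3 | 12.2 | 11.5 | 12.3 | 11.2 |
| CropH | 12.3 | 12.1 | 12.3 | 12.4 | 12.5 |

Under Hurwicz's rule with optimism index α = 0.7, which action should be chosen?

CropA: 0.7·13.3 + 0.3·11.2 = 12.67
CropF: 0.7·13.0 + 0.3·11.3 = 12.49
CropB: 0.7·13.6 + 0.3·11.2 = 12.88
CropE: 0.7·13.4 + 0.3·12.1 = 13.01
CropC: 0.7·12.3 + 0.3·11.2 = 11.97
CropH: 0.7·12.5 + 0.3·12.1 = 12.38
Highest Hurwicz score = 13.01 → CropE.

CropE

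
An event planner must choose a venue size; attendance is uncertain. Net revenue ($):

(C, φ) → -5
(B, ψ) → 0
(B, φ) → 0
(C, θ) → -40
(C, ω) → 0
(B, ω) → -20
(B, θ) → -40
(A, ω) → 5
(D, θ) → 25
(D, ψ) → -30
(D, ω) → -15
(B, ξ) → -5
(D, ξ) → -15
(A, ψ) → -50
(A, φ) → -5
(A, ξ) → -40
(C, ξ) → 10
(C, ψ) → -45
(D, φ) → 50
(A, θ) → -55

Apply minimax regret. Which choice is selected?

D

Column bests: θ=25, φ=50, ψ=0, ω=5, ξ=10.
A regrets: 80, 55, 50, 0, 50 → max 80
B regrets: 65, 50, 0, 25, 15 → max 65
C regrets: 65, 55, 45, 5, 0 → max 65
D regrets: 0, 0, 30, 20, 25 → max 30
Smallest max regret = 30 → D.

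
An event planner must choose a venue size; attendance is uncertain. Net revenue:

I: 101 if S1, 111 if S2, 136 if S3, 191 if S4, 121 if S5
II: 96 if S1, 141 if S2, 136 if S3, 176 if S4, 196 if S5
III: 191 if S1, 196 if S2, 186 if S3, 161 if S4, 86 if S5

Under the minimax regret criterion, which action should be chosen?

I

Column bests: S1=191, S2=196, S3=186, S4=191, S5=196.
I regrets: 90, 85, 50, 0, 75 → max 90
II regrets: 95, 55, 50, 15, 0 → max 95
III regrets: 0, 0, 0, 30, 110 → max 110
Smallest max regret = 90 → I.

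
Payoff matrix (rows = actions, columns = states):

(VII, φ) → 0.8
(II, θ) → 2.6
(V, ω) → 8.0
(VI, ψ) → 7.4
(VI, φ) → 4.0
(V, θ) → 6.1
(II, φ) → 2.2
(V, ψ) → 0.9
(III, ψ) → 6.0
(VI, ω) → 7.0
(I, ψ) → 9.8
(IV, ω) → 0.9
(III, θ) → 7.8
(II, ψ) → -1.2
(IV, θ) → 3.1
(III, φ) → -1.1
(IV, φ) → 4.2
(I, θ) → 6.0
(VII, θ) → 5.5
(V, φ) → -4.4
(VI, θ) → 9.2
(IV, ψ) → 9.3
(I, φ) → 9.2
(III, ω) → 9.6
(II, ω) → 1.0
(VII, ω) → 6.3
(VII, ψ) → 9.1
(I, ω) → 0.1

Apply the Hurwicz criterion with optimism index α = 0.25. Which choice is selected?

I: 0.25·9.8 + 0.75·0.1 = 2.525
II: 0.25·2.6 + 0.75·(-1.2) = -0.25
III: 0.25·9.6 + 0.75·(-1.1) = 1.575
IV: 0.25·9.3 + 0.75·0.9 = 3
V: 0.25·8.0 + 0.75·(-4.4) = -1.3
VI: 0.25·9.2 + 0.75·4.0 = 5.3
VII: 0.25·9.1 + 0.75·0.8 = 2.875
Highest Hurwicz score = 5.3 → VI.

VI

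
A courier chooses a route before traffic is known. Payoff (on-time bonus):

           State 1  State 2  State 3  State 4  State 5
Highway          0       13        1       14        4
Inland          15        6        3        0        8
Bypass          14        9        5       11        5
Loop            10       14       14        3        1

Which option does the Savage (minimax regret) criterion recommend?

Column bests: State 1=15, State 2=14, State 3=14, State 4=14, State 5=8.
Highway regrets: 15, 1, 13, 0, 4 → max 15
Inland regrets: 0, 8, 11, 14, 0 → max 14
Bypass regrets: 1, 5, 9, 3, 3 → max 9
Loop regrets: 5, 0, 0, 11, 7 → max 11
Smallest max regret = 9 → Bypass.

Bypass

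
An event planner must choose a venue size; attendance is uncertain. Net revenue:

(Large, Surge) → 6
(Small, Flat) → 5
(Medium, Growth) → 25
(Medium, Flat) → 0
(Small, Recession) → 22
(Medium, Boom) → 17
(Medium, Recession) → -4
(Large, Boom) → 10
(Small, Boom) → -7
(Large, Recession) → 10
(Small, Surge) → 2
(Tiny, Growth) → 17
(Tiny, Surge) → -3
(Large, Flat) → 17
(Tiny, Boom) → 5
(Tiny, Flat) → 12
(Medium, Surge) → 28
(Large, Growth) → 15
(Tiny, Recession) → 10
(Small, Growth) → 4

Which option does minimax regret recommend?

Large

Column bests: Recession=22, Flat=17, Growth=25, Boom=17, Surge=28.
Tiny regrets: 12, 5, 8, 12, 31 → max 31
Small regrets: 0, 12, 21, 24, 26 → max 26
Medium regrets: 26, 17, 0, 0, 0 → max 26
Large regrets: 12, 0, 10, 7, 22 → max 22
Smallest max regret = 22 → Large.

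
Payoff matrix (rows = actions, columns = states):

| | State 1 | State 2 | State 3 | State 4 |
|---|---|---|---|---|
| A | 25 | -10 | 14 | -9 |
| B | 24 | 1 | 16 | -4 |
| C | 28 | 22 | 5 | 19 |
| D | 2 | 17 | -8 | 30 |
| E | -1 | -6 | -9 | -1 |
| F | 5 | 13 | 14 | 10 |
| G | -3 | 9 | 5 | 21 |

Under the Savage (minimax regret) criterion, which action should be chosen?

C

Column bests: State 1=28, State 2=22, State 3=16, State 4=30.
A regrets: 3, 32, 2, 39 → max 39
B regrets: 4, 21, 0, 34 → max 34
C regrets: 0, 0, 11, 11 → max 11
D regrets: 26, 5, 24, 0 → max 26
E regrets: 29, 28, 25, 31 → max 31
F regrets: 23, 9, 2, 20 → max 23
G regrets: 31, 13, 11, 9 → max 31
Smallest max regret = 11 → C.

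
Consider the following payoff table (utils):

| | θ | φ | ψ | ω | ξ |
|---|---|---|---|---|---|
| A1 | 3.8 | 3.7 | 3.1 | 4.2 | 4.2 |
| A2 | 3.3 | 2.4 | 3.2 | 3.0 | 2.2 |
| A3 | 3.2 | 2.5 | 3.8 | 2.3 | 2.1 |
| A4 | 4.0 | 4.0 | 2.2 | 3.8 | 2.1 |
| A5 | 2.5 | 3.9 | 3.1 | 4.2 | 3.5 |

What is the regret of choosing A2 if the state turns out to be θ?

0.7

Best payoff under θ is 4.0.
Regret = 4.0 − 3.3 = 0.7.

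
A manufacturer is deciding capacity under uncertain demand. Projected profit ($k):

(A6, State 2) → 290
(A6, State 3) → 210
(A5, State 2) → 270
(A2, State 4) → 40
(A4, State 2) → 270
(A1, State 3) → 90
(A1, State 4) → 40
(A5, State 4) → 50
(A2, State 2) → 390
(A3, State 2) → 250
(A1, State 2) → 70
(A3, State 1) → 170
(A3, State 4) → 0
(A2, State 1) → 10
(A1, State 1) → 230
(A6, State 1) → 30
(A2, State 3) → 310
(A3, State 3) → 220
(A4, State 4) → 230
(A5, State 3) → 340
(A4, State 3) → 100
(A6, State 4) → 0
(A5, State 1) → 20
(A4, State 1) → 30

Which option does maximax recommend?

A2

Row maxima: A1=230, A2=390, A3=250, A4=270, A5=340, A6=290
Best best-case = 390 → A2.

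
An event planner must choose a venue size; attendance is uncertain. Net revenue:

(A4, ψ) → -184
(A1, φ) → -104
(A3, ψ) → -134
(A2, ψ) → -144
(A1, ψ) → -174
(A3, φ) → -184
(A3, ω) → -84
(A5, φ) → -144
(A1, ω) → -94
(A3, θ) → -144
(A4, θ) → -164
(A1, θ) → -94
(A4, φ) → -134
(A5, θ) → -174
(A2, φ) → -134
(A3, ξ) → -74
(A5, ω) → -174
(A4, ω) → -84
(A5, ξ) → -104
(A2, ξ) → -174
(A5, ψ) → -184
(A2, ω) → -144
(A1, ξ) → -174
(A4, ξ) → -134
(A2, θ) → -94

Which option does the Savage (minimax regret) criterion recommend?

Column bests: θ=-94, φ=-104, ψ=-134, ω=-84, ξ=-74.
A1 regrets: 0, 0, 40, 10, 100 → max 100
A2 regrets: 0, 30, 10, 60, 100 → max 100
A3 regrets: 50, 80, 0, 0, 0 → max 80
A4 regrets: 70, 30, 50, 0, 60 → max 70
A5 regrets: 80, 40, 50, 90, 30 → max 90
Smallest max regret = 70 → A4.

A4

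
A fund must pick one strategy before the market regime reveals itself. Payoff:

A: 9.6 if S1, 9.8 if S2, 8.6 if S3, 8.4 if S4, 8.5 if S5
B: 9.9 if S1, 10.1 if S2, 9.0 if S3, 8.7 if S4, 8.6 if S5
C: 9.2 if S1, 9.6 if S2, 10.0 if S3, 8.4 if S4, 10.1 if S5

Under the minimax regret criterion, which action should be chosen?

Column bests: S1=9.9, S2=10.1, S3=10.0, S4=8.7, S5=10.1.
A regrets: 0.3, 0.3, 1.4, 0.3, 1.6 → max 1.6
B regrets: 0.0, 0.0, 1.0, 0.0, 1.5 → max 1.5
C regrets: 0.7, 0.5, 0.0, 0.3, 0.0 → max 0.7
Smallest max regret = 0.7 → C.

C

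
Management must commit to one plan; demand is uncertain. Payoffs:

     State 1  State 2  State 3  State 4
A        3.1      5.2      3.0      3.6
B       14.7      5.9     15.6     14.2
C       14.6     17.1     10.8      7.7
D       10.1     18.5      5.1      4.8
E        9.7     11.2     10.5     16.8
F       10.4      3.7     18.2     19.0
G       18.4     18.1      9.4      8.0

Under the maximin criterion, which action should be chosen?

E

Row minima: A=3.0, B=5.9, C=7.7, D=4.8, E=9.7, F=3.7, G=8.0
Best worst-case = 9.7 → E.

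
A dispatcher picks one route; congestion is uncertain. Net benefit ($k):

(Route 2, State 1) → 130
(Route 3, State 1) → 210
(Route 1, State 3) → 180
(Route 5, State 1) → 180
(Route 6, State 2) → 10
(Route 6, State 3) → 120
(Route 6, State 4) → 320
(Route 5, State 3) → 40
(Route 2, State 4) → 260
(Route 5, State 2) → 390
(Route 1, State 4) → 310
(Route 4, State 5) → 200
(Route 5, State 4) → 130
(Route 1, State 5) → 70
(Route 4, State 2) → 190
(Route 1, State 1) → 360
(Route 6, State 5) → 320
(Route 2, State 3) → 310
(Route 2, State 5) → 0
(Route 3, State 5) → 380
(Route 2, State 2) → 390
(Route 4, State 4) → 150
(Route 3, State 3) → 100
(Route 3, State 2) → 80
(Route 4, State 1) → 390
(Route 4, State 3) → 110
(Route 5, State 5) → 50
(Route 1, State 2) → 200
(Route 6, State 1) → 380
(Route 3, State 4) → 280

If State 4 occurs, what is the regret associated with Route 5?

190

Best payoff under State 4 is 320.
Regret = 320 − 130 = 190.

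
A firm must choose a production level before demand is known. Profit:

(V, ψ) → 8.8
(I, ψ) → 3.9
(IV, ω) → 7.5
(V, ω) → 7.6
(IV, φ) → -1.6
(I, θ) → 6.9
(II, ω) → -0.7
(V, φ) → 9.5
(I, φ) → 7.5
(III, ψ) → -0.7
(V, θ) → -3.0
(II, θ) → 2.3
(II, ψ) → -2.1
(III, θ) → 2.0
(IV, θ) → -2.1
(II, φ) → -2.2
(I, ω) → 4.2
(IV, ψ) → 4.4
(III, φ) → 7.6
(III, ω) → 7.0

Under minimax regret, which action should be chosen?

Column bests: θ=6.9, φ=9.5, ψ=8.8, ω=7.6.
I regrets: 0.0, 2.0, 4.9, 3.4 → max 4.9
II regrets: 4.6, 11.7, 10.9, 8.3 → max 11.7
III regrets: 4.9, 1.9, 9.5, 0.6 → max 9.5
IV regrets: 9.0, 11.1, 4.4, 0.1 → max 11.1
V regrets: 9.9, 0.0, 0.0, 0.0 → max 9.9
Smallest max regret = 4.9 → I.

I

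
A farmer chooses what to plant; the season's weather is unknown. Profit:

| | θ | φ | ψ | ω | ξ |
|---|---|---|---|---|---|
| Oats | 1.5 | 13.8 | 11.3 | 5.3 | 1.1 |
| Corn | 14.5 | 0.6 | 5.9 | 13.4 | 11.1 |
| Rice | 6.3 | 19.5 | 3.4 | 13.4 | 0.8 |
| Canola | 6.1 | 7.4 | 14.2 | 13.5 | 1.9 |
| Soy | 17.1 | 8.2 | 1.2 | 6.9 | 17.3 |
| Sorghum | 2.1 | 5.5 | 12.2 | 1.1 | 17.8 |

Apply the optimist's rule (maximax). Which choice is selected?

Row maxima: Oats=13.8, Corn=14.5, Rice=19.5, Canola=14.2, Soy=17.3, Sorghum=17.8
Best best-case = 19.5 → Rice.

Rice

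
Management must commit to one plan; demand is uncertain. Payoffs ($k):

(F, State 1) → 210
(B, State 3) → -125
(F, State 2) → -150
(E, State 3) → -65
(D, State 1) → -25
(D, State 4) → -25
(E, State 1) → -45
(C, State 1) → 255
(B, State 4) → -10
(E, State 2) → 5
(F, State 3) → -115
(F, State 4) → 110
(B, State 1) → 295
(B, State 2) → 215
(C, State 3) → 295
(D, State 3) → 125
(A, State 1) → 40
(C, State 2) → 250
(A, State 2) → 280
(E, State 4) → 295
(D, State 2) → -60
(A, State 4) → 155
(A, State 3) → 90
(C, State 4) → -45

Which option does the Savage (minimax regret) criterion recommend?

A

Column bests: State 1=295, State 2=280, State 3=295, State 4=295.
A regrets: 255, 0, 205, 140 → max 255
B regrets: 0, 65, 420, 305 → max 420
C regrets: 40, 30, 0, 340 → max 340
D regrets: 320, 340, 170, 320 → max 340
E regrets: 340, 275, 360, 0 → max 360
F regrets: 85, 430, 410, 185 → max 430
Smallest max regret = 255 → A.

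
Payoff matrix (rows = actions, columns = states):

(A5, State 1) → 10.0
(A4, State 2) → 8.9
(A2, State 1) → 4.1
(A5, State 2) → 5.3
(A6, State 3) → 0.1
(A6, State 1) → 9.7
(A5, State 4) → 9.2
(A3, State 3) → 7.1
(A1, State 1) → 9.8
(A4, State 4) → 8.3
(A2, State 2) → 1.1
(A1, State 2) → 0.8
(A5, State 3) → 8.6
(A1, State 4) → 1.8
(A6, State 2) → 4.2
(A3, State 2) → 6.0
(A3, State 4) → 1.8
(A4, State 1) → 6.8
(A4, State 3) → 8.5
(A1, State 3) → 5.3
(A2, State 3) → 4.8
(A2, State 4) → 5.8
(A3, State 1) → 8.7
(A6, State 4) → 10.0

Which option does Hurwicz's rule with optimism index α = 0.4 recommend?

A1: 0.4·9.8 + 0.6·0.8 = 4.4
A2: 0.4·5.8 + 0.6·1.1 = 2.98
A3: 0.4·8.7 + 0.6·1.8 = 4.56
A4: 0.4·8.9 + 0.6·6.8 = 7.64
A5: 0.4·10.0 + 0.6·5.3 = 7.18
A6: 0.4·10.0 + 0.6·0.1 = 4.06
Highest Hurwicz score = 7.64 → A4.

A4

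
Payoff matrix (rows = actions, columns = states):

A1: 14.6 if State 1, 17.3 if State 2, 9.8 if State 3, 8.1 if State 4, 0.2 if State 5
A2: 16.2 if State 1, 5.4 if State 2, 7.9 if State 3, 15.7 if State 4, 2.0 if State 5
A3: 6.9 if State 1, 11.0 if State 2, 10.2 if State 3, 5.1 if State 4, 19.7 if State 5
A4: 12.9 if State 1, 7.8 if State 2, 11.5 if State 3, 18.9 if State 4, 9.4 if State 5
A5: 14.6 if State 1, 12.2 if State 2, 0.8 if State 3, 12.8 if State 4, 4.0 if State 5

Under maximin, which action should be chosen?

A4

Row minima: A1=0.2, A2=2.0, A3=5.1, A4=7.8, A5=0.8
Best worst-case = 7.8 → A4.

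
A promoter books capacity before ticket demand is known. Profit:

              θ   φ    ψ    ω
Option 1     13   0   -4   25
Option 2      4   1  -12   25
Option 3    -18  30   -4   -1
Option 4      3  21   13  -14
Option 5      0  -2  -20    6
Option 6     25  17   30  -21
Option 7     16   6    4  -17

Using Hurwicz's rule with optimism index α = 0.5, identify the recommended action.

Option 1: 0.5·25 + 0.5·(-4) = 10.5
Option 2: 0.5·25 + 0.5·(-12) = 6.5
Option 3: 0.5·30 + 0.5·(-18) = 6
Option 4: 0.5·21 + 0.5·(-14) = 3.5
Option 5: 0.5·6 + 0.5·(-20) = -7
Option 6: 0.5·30 + 0.5·(-21) = 4.5
Option 7: 0.5·16 + 0.5·(-17) = -0.5
Highest Hurwicz score = 10.5 → Option 1.

Option 1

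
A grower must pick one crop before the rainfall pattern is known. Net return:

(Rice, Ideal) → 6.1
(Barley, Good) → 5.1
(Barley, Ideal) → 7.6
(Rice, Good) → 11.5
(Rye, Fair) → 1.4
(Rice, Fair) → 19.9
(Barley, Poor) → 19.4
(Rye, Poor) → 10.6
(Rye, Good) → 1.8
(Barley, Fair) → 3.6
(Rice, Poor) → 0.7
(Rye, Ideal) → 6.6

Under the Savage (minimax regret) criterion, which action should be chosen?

Barley

Column bests: Poor=19.4, Fair=19.9, Good=11.5, Ideal=7.6.
Rice regrets: 18.7, 0.0, 0.0, 1.5 → max 18.7
Rye regrets: 8.8, 18.5, 9.7, 1.0 → max 18.5
Barley regrets: 0.0, 16.3, 6.4, 0.0 → max 16.3
Smallest max regret = 16.3 → Barley.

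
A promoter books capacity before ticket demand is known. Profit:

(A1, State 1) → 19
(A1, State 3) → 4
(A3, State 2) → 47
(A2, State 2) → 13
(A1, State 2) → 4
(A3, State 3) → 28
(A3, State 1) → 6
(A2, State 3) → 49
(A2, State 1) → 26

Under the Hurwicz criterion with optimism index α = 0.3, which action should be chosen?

A2

A1: 0.3·19 + 0.7·4 = 8.5
A2: 0.3·49 + 0.7·13 = 23.8
A3: 0.3·47 + 0.7·6 = 18.3
Highest Hurwicz score = 23.8 → A2.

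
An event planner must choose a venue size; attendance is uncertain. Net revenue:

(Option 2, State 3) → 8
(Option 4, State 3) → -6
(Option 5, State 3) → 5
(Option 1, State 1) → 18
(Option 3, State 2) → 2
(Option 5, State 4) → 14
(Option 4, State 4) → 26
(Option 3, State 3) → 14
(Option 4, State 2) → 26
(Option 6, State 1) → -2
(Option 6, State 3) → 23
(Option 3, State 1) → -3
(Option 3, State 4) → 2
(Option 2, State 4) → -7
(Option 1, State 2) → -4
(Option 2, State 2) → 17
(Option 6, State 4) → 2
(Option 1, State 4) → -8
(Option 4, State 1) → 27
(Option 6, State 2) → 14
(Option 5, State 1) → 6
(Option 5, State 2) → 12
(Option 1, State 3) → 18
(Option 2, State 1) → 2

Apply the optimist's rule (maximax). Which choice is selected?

Option 4

Row maxima: Option 1=18, Option 2=17, Option 3=14, Option 4=27, Option 5=14, Option 6=23
Best best-case = 27 → Option 4.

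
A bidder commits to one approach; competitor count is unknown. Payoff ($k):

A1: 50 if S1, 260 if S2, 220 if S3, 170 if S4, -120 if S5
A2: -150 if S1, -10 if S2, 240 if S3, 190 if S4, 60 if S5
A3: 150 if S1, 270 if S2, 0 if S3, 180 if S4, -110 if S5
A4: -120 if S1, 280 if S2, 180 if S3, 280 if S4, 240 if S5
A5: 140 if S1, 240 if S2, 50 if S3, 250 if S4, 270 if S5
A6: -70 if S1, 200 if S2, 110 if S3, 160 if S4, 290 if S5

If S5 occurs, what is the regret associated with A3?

400

Best payoff under S5 is 290.
Regret = 290 − (-110) = 400.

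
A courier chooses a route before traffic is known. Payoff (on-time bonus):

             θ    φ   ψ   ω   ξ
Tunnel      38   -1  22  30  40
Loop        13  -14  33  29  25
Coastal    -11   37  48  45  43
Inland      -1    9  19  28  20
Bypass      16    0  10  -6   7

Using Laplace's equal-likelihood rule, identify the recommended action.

Row averages: Tunnel=25.8, Loop=17.2, Coastal=32.4, Inland=15, Bypass=5.4
Highest average = 32.4 → Coastal.

Coastal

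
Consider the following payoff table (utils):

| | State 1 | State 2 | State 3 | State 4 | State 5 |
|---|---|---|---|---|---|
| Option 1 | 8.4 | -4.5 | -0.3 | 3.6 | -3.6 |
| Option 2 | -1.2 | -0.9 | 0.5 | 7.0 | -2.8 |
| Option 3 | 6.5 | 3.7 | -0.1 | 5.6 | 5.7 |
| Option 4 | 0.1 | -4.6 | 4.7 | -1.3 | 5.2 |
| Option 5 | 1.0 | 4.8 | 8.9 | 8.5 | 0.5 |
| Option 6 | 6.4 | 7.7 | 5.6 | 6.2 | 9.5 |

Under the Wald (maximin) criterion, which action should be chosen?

Row minima: Option 1=-4.5, Option 2=-2.8, Option 3=-0.1, Option 4=-4.6, Option 5=0.5, Option 6=5.6
Best worst-case = 5.6 → Option 6.

Option 6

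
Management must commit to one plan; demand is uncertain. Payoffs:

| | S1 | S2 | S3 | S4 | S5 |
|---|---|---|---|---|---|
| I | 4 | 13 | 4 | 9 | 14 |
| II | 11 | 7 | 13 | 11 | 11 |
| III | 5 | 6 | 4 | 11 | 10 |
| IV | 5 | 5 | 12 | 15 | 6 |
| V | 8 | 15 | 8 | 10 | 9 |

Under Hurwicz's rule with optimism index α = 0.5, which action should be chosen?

I: 0.5·14 + 0.5·4 = 9
II: 0.5·13 + 0.5·7 = 10
III: 0.5·11 + 0.5·4 = 7.5
IV: 0.5·15 + 0.5·5 = 10
V: 0.5·15 + 0.5·8 = 11.5
Highest Hurwicz score = 11.5 → V.

V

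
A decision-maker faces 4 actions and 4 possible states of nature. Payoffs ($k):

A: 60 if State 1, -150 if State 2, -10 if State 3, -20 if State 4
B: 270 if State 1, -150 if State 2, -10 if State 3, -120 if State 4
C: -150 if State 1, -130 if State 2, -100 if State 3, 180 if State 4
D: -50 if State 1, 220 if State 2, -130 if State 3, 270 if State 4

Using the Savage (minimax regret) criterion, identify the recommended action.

D

Column bests: State 1=270, State 2=220, State 3=-10, State 4=270.
A regrets: 210, 370, 0, 290 → max 370
B regrets: 0, 370, 0, 390 → max 390
C regrets: 420, 350, 90, 90 → max 420
D regrets: 320, 0, 120, 0 → max 320
Smallest max regret = 320 → D.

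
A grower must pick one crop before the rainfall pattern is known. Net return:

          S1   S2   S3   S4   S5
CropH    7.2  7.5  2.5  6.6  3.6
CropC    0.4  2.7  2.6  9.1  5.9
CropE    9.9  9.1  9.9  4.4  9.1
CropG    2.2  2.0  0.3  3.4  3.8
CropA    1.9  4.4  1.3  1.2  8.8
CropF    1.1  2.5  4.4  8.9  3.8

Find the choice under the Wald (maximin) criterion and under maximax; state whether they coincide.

Row minima: CropH=2.5, CropC=0.4, CropE=4.4, CropG=0.3, CropA=1.2, CropF=1.1
Best worst-case = 4.4 → CropE.
Row maxima: CropH=7.5, CropC=9.1, CropE=9.9, CropG=3.8, CropA=8.8, CropF=8.9
Best best-case = 9.9 → CropE.

maximin → CropE; maximax → CropE (agree)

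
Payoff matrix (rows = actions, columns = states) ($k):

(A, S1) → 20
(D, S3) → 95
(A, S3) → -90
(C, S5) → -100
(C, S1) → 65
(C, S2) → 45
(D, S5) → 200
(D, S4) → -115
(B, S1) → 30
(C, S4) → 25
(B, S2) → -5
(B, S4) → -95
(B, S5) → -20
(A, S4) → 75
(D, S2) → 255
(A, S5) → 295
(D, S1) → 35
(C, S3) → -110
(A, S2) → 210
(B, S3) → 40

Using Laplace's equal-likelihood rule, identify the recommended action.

A

Row averages: A=102, B=-10, C=-15, D=94
Highest average = 102 → A.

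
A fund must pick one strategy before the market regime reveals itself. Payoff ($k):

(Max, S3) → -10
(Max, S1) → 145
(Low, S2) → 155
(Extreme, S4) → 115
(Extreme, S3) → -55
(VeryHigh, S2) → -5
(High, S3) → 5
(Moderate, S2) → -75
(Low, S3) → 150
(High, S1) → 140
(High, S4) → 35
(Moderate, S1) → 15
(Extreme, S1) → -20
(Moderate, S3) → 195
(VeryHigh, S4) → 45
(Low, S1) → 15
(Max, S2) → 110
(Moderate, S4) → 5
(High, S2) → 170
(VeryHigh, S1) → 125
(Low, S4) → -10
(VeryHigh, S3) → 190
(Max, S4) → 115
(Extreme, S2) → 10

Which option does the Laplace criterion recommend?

Max

Row averages: Low=77.5, Moderate=35, High=87.5, VeryHigh=88.75, Extreme=12.5, Max=90
Highest average = 90 → Max.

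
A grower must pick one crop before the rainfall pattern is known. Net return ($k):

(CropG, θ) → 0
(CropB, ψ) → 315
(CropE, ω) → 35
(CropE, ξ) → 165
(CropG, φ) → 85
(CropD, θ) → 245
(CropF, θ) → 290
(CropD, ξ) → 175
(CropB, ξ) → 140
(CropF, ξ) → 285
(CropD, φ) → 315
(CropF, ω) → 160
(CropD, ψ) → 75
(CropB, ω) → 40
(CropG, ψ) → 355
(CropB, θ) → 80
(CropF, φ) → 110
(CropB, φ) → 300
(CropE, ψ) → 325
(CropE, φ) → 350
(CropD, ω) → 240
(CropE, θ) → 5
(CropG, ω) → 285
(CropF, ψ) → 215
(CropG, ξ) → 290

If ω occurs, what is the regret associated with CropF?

Best payoff under ω is 285.
Regret = 285 − 160 = 125.

125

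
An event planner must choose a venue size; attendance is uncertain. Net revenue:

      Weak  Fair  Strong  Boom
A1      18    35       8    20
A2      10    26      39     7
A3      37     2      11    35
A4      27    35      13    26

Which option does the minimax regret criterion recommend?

A4

Column bests: Weak=37, Fair=35, Strong=39, Boom=35.
A1 regrets: 19, 0, 31, 15 → max 31
A2 regrets: 27, 9, 0, 28 → max 28
A3 regrets: 0, 33, 28, 0 → max 33
A4 regrets: 10, 0, 26, 9 → max 26
Smallest max regret = 26 → A4.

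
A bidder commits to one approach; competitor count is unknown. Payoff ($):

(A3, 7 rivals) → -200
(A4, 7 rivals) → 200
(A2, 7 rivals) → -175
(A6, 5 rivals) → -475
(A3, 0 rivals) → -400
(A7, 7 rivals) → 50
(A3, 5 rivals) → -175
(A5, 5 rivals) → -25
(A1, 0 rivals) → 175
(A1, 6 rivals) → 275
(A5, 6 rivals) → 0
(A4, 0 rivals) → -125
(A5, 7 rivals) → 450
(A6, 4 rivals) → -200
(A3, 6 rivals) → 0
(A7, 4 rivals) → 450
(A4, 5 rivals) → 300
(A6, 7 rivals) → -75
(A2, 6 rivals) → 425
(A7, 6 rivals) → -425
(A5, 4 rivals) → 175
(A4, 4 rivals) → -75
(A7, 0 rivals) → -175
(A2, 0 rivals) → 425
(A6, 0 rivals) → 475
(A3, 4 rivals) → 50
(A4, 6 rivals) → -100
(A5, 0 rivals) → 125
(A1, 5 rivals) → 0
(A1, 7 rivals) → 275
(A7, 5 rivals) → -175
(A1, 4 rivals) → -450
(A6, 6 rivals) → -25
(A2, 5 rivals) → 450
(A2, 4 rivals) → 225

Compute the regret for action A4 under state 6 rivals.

Best payoff under 6 rivals is 425.
Regret = 425 − (-100) = 525.

525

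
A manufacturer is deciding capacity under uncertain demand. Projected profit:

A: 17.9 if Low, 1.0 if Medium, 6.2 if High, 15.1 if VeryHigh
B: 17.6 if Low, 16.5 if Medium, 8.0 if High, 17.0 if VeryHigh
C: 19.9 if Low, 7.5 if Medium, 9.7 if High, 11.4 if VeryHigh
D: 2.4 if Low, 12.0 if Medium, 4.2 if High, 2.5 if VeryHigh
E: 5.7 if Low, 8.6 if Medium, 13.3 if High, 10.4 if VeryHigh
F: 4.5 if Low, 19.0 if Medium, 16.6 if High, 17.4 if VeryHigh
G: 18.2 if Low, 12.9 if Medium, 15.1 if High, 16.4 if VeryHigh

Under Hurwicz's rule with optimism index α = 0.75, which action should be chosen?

A: 0.75·17.9 + 0.25·1.0 = 13.675
B: 0.75·17.6 + 0.25·8.0 = 15.2
C: 0.75·19.9 + 0.25·7.5 = 16.8
D: 0.75·12.0 + 0.25·2.4 = 9.6
E: 0.75·13.3 + 0.25·5.7 = 11.4
F: 0.75·19.0 + 0.25·4.5 = 15.375
G: 0.75·18.2 + 0.25·12.9 = 16.875
Highest Hurwicz score = 16.875 → G.

G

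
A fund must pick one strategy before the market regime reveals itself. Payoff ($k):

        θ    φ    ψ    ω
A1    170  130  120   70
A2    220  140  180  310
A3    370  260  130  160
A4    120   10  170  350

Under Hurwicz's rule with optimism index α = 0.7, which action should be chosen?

A3

A1: 0.7·170 + 0.3·70 = 140
A2: 0.7·310 + 0.3·140 = 259
A3: 0.7·370 + 0.3·130 = 298
A4: 0.7·350 + 0.3·10 = 248
Highest Hurwicz score = 298 → A3.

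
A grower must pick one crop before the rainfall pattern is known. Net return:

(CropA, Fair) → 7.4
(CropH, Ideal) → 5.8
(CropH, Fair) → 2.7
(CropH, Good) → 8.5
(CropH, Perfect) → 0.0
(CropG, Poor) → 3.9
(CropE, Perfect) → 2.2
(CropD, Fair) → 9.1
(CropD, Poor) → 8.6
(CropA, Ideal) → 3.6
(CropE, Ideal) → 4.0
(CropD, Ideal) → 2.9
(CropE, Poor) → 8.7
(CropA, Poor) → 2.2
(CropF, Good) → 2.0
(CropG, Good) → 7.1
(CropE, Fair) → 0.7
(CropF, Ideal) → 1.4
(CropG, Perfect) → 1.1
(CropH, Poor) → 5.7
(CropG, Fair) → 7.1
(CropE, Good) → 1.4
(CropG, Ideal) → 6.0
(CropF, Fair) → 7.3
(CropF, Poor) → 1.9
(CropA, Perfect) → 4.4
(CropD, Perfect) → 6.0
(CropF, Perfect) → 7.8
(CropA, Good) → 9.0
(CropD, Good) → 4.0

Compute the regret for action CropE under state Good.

7.6

Best payoff under Good is 9.0.
Regret = 9.0 − 1.4 = 7.6.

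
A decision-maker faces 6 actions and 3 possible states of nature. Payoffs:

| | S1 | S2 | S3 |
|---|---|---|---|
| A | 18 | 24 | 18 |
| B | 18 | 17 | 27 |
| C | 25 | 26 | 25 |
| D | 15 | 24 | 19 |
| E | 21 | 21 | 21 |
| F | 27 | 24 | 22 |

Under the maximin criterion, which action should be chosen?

Row minima: A=18, B=17, C=25, D=15, E=21, F=22
Best worst-case = 25 → C.

C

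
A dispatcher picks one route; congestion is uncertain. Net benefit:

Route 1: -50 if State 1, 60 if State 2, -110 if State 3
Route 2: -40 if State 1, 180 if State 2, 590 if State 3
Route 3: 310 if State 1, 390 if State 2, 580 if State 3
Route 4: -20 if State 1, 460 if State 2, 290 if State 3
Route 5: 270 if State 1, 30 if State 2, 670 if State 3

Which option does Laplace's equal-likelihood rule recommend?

Route 3

Row averages: Route 1=-100/3, Route 2=730/3, Route 3=1280/3, Route 4=730/3, Route 5=970/3
Highest average = 1280/3 → Route 3.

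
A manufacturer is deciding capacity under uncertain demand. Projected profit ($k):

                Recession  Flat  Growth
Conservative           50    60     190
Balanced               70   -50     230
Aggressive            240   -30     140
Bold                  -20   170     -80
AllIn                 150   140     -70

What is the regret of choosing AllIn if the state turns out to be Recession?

90

Best payoff under Recession is 240.
Regret = 240 − 150 = 90.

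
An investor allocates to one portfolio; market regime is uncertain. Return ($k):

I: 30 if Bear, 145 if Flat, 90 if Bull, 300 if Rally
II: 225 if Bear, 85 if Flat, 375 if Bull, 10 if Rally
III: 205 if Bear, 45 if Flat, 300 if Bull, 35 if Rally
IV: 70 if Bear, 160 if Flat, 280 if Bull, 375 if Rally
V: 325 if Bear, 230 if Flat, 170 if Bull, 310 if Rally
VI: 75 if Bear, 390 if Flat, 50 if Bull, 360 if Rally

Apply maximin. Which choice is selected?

Row minima: I=30, II=10, III=35, IV=70, V=170, VI=50
Best worst-case = 170 → V.

V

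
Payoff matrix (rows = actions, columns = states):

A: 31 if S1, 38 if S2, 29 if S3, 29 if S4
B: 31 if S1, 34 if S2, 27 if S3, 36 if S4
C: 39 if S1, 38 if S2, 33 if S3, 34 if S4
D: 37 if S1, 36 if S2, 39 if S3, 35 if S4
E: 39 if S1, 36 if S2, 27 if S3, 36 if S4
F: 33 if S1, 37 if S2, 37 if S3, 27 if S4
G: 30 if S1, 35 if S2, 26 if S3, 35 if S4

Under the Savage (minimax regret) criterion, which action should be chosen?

D

Column bests: S1=39, S2=38, S3=39, S4=36.
A regrets: 8, 0, 10, 7 → max 10
B regrets: 8, 4, 12, 0 → max 12
C regrets: 0, 0, 6, 2 → max 6
D regrets: 2, 2, 0, 1 → max 2
E regrets: 0, 2, 12, 0 → max 12
F regrets: 6, 1, 2, 9 → max 9
G regrets: 9, 3, 13, 1 → max 13
Smallest max regret = 2 → D.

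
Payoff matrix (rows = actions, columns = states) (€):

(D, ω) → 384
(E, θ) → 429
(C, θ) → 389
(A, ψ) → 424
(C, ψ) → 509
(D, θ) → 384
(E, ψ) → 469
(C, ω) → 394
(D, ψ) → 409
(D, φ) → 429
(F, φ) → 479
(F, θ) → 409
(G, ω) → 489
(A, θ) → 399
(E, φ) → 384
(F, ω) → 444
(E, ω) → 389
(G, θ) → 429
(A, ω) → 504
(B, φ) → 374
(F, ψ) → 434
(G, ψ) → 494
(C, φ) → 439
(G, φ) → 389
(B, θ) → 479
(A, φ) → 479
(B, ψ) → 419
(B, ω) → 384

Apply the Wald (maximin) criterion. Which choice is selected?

F

Row minima: A=399, B=374, C=389, D=384, E=384, F=409, G=389
Best worst-case = 409 → F.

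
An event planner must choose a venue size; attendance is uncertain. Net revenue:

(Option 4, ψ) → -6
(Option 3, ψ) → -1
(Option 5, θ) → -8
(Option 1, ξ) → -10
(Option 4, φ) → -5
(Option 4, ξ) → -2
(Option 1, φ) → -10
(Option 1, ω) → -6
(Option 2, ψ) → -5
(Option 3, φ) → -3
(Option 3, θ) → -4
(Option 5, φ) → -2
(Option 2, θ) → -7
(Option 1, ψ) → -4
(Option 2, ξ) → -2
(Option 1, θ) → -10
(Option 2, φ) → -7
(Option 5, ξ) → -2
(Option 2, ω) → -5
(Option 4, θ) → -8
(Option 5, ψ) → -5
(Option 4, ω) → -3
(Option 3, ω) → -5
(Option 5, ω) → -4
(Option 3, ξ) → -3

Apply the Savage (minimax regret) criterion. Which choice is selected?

Option 3

Column bests: θ=-4, φ=-2, ψ=-1, ω=-3, ξ=-2.
Option 1 regrets: 6, 8, 3, 3, 8 → max 8
Option 2 regrets: 3, 5, 4, 2, 0 → max 5
Option 3 regrets: 0, 1, 0, 2, 1 → max 2
Option 4 regrets: 4, 3, 5, 0, 0 → max 5
Option 5 regrets: 4, 0, 4, 1, 0 → max 4
Smallest max regret = 2 → Option 3.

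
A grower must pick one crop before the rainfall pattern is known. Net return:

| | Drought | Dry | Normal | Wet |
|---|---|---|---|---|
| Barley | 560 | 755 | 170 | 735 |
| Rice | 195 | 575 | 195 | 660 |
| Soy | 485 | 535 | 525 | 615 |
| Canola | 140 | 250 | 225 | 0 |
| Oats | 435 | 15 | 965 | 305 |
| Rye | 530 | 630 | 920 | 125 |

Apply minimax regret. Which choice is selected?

Column bests: Drought=560, Dry=755, Normal=965, Wet=735.
Barley regrets: 0, 0, 795, 0 → max 795
Rice regrets: 365, 180, 770, 75 → max 770
Soy regrets: 75, 220, 440, 120 → max 440
Canola regrets: 420, 505, 740, 735 → max 740
Oats regrets: 125, 740, 0, 430 → max 740
Rye regrets: 30, 125, 45, 610 → max 610
Smallest max regret = 440 → Soy.

Soy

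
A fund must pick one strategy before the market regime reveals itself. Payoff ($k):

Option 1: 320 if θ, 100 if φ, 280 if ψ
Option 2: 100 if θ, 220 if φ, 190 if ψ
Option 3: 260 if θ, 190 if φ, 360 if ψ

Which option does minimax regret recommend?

Column bests: θ=320, φ=220, ψ=360.
Option 1 regrets: 0, 120, 80 → max 120
Option 2 regrets: 220, 0, 170 → max 220
Option 3 regrets: 60, 30, 0 → max 60
Smallest max regret = 60 → Option 3.

Option 3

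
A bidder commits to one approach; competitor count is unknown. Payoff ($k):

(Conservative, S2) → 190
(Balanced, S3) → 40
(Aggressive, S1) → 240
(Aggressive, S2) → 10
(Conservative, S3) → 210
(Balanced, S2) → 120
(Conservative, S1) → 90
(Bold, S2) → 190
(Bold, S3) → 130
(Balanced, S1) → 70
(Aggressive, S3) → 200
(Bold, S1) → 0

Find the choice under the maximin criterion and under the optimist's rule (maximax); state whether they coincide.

maximin → Conservative; maximax → Aggressive (disagree)

Row minima: Conservative=90, Balanced=40, Aggressive=10, Bold=0
Best worst-case = 90 → Conservative.
Row maxima: Conservative=210, Balanced=120, Aggressive=240, Bold=190
Best best-case = 240 → Aggressive.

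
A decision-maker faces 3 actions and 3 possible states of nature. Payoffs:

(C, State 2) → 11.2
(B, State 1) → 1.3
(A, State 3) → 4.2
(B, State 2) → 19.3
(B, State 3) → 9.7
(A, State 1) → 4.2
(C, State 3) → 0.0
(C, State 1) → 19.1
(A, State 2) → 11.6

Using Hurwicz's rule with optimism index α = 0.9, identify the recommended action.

B

A: 0.9·11.6 + 0.1·4.2 = 10.86
B: 0.9·19.3 + 0.1·1.3 = 17.5
C: 0.9·19.1 + 0.1·0.0 = 17.19
Highest Hurwicz score = 17.5 → B.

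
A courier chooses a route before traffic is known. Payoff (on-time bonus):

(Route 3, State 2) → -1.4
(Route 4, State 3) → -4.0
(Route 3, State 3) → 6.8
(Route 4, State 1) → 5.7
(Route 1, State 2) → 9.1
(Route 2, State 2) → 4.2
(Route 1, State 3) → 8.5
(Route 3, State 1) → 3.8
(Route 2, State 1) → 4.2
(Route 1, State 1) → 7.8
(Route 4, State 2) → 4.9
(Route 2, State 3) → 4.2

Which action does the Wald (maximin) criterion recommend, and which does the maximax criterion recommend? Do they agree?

maximin → Route 1; maximax → Route 1 (agree)

Row minima: Route 1=7.8, Route 2=4.2, Route 3=-1.4, Route 4=-4.0
Best worst-case = 7.8 → Route 1.
Row maxima: Route 1=9.1, Route 2=4.2, Route 3=6.8, Route 4=5.7
Best best-case = 9.1 → Route 1.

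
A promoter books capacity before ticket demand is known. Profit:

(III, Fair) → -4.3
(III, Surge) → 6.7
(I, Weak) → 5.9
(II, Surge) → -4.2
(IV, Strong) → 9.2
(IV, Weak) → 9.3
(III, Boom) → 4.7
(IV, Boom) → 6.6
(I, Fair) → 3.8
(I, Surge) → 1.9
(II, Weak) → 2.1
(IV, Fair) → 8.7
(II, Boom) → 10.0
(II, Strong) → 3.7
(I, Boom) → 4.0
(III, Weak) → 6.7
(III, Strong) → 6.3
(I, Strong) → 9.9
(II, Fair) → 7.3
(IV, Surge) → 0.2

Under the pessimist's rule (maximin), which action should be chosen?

I

Row minima: I=1.9, II=-4.2, III=-4.3, IV=0.2
Best worst-case = 1.9 → I.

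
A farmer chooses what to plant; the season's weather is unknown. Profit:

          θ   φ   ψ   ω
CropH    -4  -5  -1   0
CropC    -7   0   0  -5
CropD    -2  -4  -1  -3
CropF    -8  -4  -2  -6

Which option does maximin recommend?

Row minima: CropH=-5, CropC=-7, CropD=-4, CropF=-8
Best worst-case = -4 → CropD.

CropD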